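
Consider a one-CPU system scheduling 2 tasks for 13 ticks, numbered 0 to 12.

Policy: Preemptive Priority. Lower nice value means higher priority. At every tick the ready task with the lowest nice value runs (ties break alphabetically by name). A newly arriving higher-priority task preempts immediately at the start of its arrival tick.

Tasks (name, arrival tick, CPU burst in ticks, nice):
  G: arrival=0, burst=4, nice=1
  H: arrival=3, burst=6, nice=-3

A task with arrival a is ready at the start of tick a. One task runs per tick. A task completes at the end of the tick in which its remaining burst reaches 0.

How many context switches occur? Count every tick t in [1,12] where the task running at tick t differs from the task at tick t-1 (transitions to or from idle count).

t=0: ready={G} → run G
t=1: ready={G} → run G
t=2: ready={G} → run G
t=3: ready={G,H} → run H
t=4: ready={G,H} → run H
t=5: ready={G,H} → run H
t=6: ready={G,H} → run H
t=7: ready={G,H} → run H
t=8: ready={G,H} → run H
t=9: ready={G} → run G
t=10: (idle)
t=11: (idle)
t=12: (idle)

context switches = 3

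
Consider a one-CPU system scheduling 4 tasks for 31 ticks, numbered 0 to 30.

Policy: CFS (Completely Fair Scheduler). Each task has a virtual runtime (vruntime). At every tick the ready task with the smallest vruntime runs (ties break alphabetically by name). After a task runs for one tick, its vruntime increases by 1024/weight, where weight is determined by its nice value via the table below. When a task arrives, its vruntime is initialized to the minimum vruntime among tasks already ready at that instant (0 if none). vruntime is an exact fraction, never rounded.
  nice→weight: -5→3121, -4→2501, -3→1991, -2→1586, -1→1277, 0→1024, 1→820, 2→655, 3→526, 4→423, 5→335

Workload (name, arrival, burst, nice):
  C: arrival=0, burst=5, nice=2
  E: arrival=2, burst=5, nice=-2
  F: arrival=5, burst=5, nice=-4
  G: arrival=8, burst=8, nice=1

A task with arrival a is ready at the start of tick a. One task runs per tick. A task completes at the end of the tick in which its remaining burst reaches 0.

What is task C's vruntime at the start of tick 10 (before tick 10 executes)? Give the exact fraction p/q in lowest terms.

t=0: vr[C=0] → run C
t=1: vr[C=1024/655] → run C
t=2: vr[C=2048/655 E=2048/655] → run C
t=3: vr[C=3072/655 E=2048/655] → run E
t=4: vr[C=3072/655 E=1959424/519415] → run E
t=5: vr[C=3072/655 E=2294784/519415 F=2294784/519415] → run E
t=6: vr[C=3072/655 E=2630144/519415 F=2294784/519415] → run F
t=7: vr[C=3072/655 E=2630144/519415 F=102805504/21296015] → run C
t=8: vr[C=4096/655 E=2630144/519415 F=102805504/21296015 G=102805504/21296015] → run F
t=9: vr[C=4096/655 E=2630144/519415 F=111524864/21296015 G=102805504/21296015] → run G
t=10: vr[C=4096/655 E=2630144/519415 F=111524864/21296015 G=129399552/21296015] → run E
t=11: vr[C=4096/655 E=2965504/519415 F=111524864/21296015 G=129399552/21296015] → run F
t=12: vr[C=4096/655 E=2965504/519415 F=120244224/21296015 G=129399552/21296015] → run F
t=13: vr[C=4096/655 E=2965504/519415 F=128963584/21296015 G=129399552/21296015] → run E
t=14: vr[C=4096/655 F=128963584/21296015 G=129399552/21296015] → run F
t=15: vr[C=4096/655 G=129399552/21296015] → run G
t=16: vr[C=4096/655 G=31198720/4259203] → run C
t=17: vr[G=31198720/4259203] → run G
t=18: vr[G=182587648/21296015] → run G
t=19: vr[G=209181696/21296015] → run G
t=20: vr[G=235775744/21296015] → run G
t=21: vr[G=262369792/21296015] → run G
t=22: vr[G=57792768/4259203] → run G
t=23: (idle)
t=24: (idle)
t=25: (idle)
t=26: (idle)
t=27: (idle)
t=28: (idle)
t=29: (idle)
t=30: (idle)

vruntime(C, start of tick 10) = 4096/655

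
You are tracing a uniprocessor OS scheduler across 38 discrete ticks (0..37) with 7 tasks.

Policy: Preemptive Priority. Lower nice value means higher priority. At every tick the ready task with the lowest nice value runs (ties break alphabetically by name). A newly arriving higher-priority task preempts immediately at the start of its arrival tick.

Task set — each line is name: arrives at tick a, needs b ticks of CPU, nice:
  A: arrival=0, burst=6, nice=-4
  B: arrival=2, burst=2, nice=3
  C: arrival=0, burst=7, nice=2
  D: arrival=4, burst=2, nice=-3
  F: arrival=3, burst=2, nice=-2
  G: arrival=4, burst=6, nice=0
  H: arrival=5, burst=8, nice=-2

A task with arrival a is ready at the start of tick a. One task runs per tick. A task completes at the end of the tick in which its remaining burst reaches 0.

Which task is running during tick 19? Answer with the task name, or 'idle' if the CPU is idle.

t=0: ready={A,C} → run A
t=1: ready={A,C} → run A
t=2: ready={A,B,C} → run A
t=3: ready={A,B,C,F} → run A
t=4: ready={A,B,C,D,F,G} → run A
t=5: ready={A,B,C,D,F,G,H} → run A
t=6: ready={B,C,D,F,G,H} → run D
t=7: ready={B,C,D,F,G,H} → run D
t=8: ready={B,C,F,G,H} → run F
t=9: ready={B,C,F,G,H} → run F
t=10: ready={B,C,G,H} → run H
t=11: ready={B,C,G,H} → run H
t=12: ready={B,C,G,H} → run H
t=13: ready={B,C,G,H} → run H
t=14: ready={B,C,G,H} → run H
t=15: ready={B,C,G,H} → run H
t=16: ready={B,C,G,H} → run H
t=17: ready={B,C,G,H} → run H
t=18: ready={B,C,G} → run G
t=19: ready={B,C,G} → run G
t=20: ready={B,C,G} → run G
t=21: ready={B,C,G} → run G
t=22: ready={B,C,G} → run G
t=23: ready={B,C,G} → run G
t=24: ready={B,C} → run C
t=25: ready={B,C} → run C
t=26: ready={B,C} → run C
t=27: ready={B,C} → run C
t=28: ready={B,C} → run C
t=29: ready={B,C} → run C
t=30: ready={B,C} → run C
t=31: ready={B} → run B
t=32: ready={B} → run B
t=33: (idle)
t=34: (idle)
t=35: (idle)
t=36: (idle)
t=37: (idle)

running at tick 19 = G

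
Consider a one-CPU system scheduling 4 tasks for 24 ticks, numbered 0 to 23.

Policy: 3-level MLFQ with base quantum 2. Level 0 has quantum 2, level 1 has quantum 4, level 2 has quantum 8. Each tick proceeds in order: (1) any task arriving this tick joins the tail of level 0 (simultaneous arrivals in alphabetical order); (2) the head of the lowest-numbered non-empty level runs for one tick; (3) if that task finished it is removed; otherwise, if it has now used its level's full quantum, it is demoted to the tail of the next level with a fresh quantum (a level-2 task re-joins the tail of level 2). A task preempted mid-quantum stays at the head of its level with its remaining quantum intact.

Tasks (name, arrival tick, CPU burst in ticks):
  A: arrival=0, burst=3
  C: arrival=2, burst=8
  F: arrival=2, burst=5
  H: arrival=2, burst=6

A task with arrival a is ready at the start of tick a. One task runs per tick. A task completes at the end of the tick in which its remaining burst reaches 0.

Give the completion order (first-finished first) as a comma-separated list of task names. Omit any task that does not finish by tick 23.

t=0: L0/L1/L2 = A/-/- → run A
t=1: L0/L1/L2 = A/-/- → run A
t=2: L0/L1/L2 = CFH/A/- → run C
t=3: L0/L1/L2 = CFH/A/- → run C
t=4: L0/L1/L2 = FH/AC/- → run F
t=5: L0/L1/L2 = FH/AC/- → run F
t=6: L0/L1/L2 = H/ACF/- → run H
t=7: L0/L1/L2 = H/ACF/- → run H
t=8: L0/L1/L2 = -/ACFH/- → run A
t=9: L0/L1/L2 = -/CFH/- → run C
t=10: L0/L1/L2 = -/CFH/- → run C
t=11: L0/L1/L2 = -/CFH/- → run C
t=12: L0/L1/L2 = -/CFH/- → run C
t=13: L0/L1/L2 = -/FH/C → run F
t=14: L0/L1/L2 = -/FH/C → run F
t=15: L0/L1/L2 = -/FH/C → run F
t=16: L0/L1/L2 = -/H/C → run H
t=17: L0/L1/L2 = -/H/C → run H
t=18: L0/L1/L2 = -/H/C → run H
t=19: L0/L1/L2 = -/H/C → run H
t=20: L0/L1/L2 = -/-/C → run C
t=21: L0/L1/L2 = -/-/C → run C
t=22: (idle)
t=23: (idle)

completion order = A, F, H, C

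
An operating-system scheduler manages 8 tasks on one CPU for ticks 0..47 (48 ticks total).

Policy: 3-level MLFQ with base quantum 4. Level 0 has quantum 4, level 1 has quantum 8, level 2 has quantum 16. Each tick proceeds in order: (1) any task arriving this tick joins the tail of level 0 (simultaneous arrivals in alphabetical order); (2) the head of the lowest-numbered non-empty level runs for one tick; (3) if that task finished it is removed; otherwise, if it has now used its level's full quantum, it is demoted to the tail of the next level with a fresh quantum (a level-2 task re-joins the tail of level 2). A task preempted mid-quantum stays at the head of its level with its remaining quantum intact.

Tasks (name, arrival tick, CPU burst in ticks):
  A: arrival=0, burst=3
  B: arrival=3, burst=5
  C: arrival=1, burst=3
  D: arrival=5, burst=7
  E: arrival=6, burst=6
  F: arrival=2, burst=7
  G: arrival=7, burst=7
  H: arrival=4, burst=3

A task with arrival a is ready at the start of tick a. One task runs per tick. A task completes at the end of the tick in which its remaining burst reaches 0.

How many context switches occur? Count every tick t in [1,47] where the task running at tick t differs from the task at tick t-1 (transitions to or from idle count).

context switches = 13

t=0: L0/L1/L2 = A/-/- → run A
t=1: L0/L1/L2 = AC/-/- → run A
t=2: L0/L1/L2 = ACF/-/- → run A
t=3: L0/L1/L2 = CFB/-/- → run C
t=4: L0/L1/L2 = CFBH/-/- → run C
t=5: L0/L1/L2 = CFBHD/-/- → run C
t=6: L0/L1/L2 = FBHDE/-/- → run F
t=7: L0/L1/L2 = FBHDEG/-/- → run F
t=8: L0/L1/L2 = FBHDEG/-/- → run F
t=9: L0/L1/L2 = FBHDEG/-/- → run F
t=10: L0/L1/L2 = BHDEG/F/- → run B
t=11: L0/L1/L2 = BHDEG/F/- → run B
t=12: L0/L1/L2 = BHDEG/F/- → run B
t=13: L0/L1/L2 = BHDEG/F/- → run B
t=14: L0/L1/L2 = HDEG/FB/- → run H
t=15: L0/L1/L2 = HDEG/FB/- → run H
t=16: L0/L1/L2 = HDEG/FB/- → run H
t=17: L0/L1/L2 = DEG/FB/- → run D
t=18: L0/L1/L2 = DEG/FB/- → run D
t=19: L0/L1/L2 = DEG/FB/- → run D
t=20: L0/L1/L2 = DEG/FB/- → run D
t=21: L0/L1/L2 = EG/FBD/- → run E
t=22: L0/L1/L2 = EG/FBD/- → run E
t=23: L0/L1/L2 = EG/FBD/- → run E
t=24: L0/L1/L2 = EG/FBD/- → run E
t=25: L0/L1/L2 = G/FBDE/- → run G
t=26: L0/L1/L2 = G/FBDE/- → run G
t=27: L0/L1/L2 = G/FBDE/- → run G
t=28: L0/L1/L2 = G/FBDE/- → run G
t=29: L0/L1/L2 = -/FBDEG/- → run F
t=30: L0/L1/L2 = -/FBDEG/- → run F
t=31: L0/L1/L2 = -/FBDEG/- → run F
t=32: L0/L1/L2 = -/BDEG/- → run B
t=33: L0/L1/L2 = -/DEG/- → run D
t=34: L0/L1/L2 = -/DEG/- → run D
t=35: L0/L1/L2 = -/DEG/- → run D
t=36: L0/L1/L2 = -/EG/- → run E
t=37: L0/L1/L2 = -/EG/- → run E
t=38: L0/L1/L2 = -/G/- → run G
t=39: L0/L1/L2 = -/G/- → run G
t=40: L0/L1/L2 = -/G/- → run G
t=41: (idle)
t=42: (idle)
t=43: (idle)
t=44: (idle)
t=45: (idle)
t=46: (idle)
t=47: (idle)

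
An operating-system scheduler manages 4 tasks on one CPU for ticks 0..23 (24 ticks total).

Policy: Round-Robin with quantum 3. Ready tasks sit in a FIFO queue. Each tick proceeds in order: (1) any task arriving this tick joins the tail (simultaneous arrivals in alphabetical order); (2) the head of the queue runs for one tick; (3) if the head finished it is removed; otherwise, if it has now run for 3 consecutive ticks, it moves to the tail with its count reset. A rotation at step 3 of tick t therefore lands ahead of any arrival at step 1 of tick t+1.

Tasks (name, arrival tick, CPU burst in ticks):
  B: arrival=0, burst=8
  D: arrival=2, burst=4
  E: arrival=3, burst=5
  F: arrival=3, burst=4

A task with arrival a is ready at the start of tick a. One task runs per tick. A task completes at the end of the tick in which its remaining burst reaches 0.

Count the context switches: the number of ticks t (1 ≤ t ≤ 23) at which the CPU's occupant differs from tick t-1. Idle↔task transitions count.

context switches = 9

t=0: queue=[B] q_used=0 → run B
t=1: queue=[B] q_used=1 → run B
t=2: queue=[B,D] q_used=2 → run B
t=3: queue=[D,B,E,F] q_used=0 → run D
t=4: queue=[D,B,E,F] q_used=1 → run D
t=5: queue=[D,B,E,F] q_used=2 → run D
t=6: queue=[B,E,F,D] q_used=0 → run B
t=7: queue=[B,E,F,D] q_used=1 → run B
t=8: queue=[B,E,F,D] q_used=2 → run B
t=9: queue=[E,F,D,B] q_used=0 → run E
t=10: queue=[E,F,D,B] q_used=1 → run E
t=11: queue=[E,F,D,B] q_used=2 → run E
t=12: queue=[F,D,B,E] q_used=0 → run F
t=13: queue=[F,D,B,E] q_used=1 → run F
t=14: queue=[F,D,B,E] q_used=2 → run F
t=15: queue=[D,B,E,F] q_used=0 → run D
t=16: queue=[B,E,F] q_used=0 → run B
t=17: queue=[B,E,F] q_used=1 → run B
t=18: queue=[E,F] q_used=0 → run E
t=19: queue=[E,F] q_used=1 → run E
t=20: queue=[F] q_used=0 → run F
t=21: (idle)
t=22: (idle)
t=23: (idle)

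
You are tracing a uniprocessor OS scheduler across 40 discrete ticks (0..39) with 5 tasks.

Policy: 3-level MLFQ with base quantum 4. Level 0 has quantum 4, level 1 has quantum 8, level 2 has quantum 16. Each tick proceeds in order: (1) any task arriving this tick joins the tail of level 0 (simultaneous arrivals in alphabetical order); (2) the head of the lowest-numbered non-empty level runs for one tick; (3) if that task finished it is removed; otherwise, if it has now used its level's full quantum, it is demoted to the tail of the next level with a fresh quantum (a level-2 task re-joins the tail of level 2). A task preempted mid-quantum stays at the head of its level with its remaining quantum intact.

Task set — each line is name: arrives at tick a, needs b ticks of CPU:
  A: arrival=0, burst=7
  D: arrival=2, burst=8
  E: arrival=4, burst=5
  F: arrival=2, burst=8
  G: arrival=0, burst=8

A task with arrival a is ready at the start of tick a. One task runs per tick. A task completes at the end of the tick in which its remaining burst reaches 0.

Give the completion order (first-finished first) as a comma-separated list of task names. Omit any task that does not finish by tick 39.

t=0: L0/L1/L2 = AG/-/- → run A
t=1: L0/L1/L2 = AG/-/- → run A
t=2: L0/L1/L2 = AGDF/-/- → run A
t=3: L0/L1/L2 = AGDF/-/- → run A
t=4: L0/L1/L2 = GDFE/A/- → run G
t=5: L0/L1/L2 = GDFE/A/- → run G
t=6: L0/L1/L2 = GDFE/A/- → run G
t=7: L0/L1/L2 = GDFE/A/- → run G
t=8: L0/L1/L2 = DFE/AG/- → run D
t=9: L0/L1/L2 = DFE/AG/- → run D
t=10: L0/L1/L2 = DFE/AG/- → run D
t=11: L0/L1/L2 = DFE/AG/- → run D
t=12: L0/L1/L2 = FE/AGD/- → run F
t=13: L0/L1/L2 = FE/AGD/- → run F
t=14: L0/L1/L2 = FE/AGD/- → run F
t=15: L0/L1/L2 = FE/AGD/- → run F
t=16: L0/L1/L2 = E/AGDF/- → run E
t=17: L0/L1/L2 = E/AGDF/- → run E
t=18: L0/L1/L2 = E/AGDF/- → run E
t=19: L0/L1/L2 = E/AGDF/- → run E
t=20: L0/L1/L2 = -/AGDFE/- → run A
t=21: L0/L1/L2 = -/AGDFE/- → run A
t=22: L0/L1/L2 = -/AGDFE/- → run A
t=23: L0/L1/L2 = -/GDFE/- → run G
t=24: L0/L1/L2 = -/GDFE/- → run G
t=25: L0/L1/L2 = -/GDFE/- → run G
t=26: L0/L1/L2 = -/GDFE/- → run G
t=27: L0/L1/L2 = -/DFE/- → run D
t=28: L0/L1/L2 = -/DFE/- → run D
t=29: L0/L1/L2 = -/DFE/- → run D
t=30: L0/L1/L2 = -/DFE/- → run D
t=31: L0/L1/L2 = -/FE/- → run F
t=32: L0/L1/L2 = -/FE/- → run F
t=33: L0/L1/L2 = -/FE/- → run F
t=34: L0/L1/L2 = -/FE/- → run F
t=35: L0/L1/L2 = -/E/- → run E
t=36: (idle)
t=37: (idle)
t=38: (idle)
t=39: (idle)

completion order = A, G, D, F, E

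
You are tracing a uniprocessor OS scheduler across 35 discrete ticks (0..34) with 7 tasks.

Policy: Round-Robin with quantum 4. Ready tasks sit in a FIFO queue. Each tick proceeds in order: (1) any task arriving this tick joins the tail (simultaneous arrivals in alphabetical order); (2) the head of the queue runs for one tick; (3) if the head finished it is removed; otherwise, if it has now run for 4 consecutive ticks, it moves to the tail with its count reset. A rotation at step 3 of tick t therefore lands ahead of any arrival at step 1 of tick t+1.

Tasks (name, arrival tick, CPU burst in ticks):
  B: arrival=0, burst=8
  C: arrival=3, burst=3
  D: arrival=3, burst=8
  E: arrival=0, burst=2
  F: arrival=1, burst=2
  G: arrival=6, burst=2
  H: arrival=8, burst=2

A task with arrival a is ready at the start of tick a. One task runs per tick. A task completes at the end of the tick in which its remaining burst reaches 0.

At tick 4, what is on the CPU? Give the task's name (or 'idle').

t=0: queue=[B,E] q_used=0 → run B
t=1: queue=[B,E,F] q_used=1 → run B
t=2: queue=[B,E,F] q_used=2 → run B
t=3: queue=[B,E,F,C,D] q_used=3 → run B
t=4: queue=[E,F,C,D,B] q_used=0 → run E
t=5: queue=[E,F,C,D,B] q_used=1 → run E
t=6: queue=[F,C,D,B,G] q_used=0 → run F
t=7: queue=[F,C,D,B,G] q_used=1 → run F
t=8: queue=[C,D,B,G,H] q_used=0 → run C
t=9: queue=[C,D,B,G,H] q_used=1 → run C
t=10: queue=[C,D,B,G,H] q_used=2 → run C
t=11: queue=[D,B,G,H] q_used=0 → run D
t=12: queue=[D,B,G,H] q_used=1 → run D
t=13: queue=[D,B,G,H] q_used=2 → run D
t=14: queue=[D,B,G,H] q_used=3 → run D
t=15: queue=[B,G,H,D] q_used=0 → run B
t=16: queue=[B,G,H,D] q_used=1 → run B
t=17: queue=[B,G,H,D] q_used=2 → run B
t=18: queue=[B,G,H,D] q_used=3 → run B
t=19: queue=[G,H,D] q_used=0 → run G
t=20: queue=[G,H,D] q_used=1 → run G
t=21: queue=[H,D] q_used=0 → run H
t=22: queue=[H,D] q_used=1 → run H
t=23: queue=[D] q_used=0 → run D
t=24: queue=[D] q_used=1 → run D
t=25: queue=[D] q_used=2 → run D
t=26: queue=[D] q_used=3 → run D
t=27: (idle)
t=28: (idle)
t=29: (idle)
t=30: (idle)
t=31: (idle)
t=32: (idle)
t=33: (idle)
t=34: (idle)

running at tick 4 = E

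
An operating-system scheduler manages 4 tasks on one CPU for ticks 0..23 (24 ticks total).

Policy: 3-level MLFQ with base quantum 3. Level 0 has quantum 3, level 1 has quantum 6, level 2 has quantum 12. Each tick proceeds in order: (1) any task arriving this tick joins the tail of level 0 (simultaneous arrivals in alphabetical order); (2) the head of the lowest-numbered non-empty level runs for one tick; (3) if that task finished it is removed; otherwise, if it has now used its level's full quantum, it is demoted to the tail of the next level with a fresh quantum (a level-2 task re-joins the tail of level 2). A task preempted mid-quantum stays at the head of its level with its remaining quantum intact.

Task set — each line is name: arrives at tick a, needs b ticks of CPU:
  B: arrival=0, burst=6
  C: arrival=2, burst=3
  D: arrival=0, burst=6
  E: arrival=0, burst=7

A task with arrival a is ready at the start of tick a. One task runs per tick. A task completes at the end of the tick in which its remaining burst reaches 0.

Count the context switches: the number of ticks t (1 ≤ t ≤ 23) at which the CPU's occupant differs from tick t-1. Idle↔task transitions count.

t=0: L0/L1/L2 = BDE/-/- → run B
t=1: L0/L1/L2 = BDE/-/- → run B
t=2: L0/L1/L2 = BDEC/-/- → run B
t=3: L0/L1/L2 = DEC/B/- → run D
t=4: L0/L1/L2 = DEC/B/- → run D
t=5: L0/L1/L2 = DEC/B/- → run D
t=6: L0/L1/L2 = EC/BD/- → run E
t=7: L0/L1/L2 = EC/BD/- → run E
t=8: L0/L1/L2 = EC/BD/- → run E
t=9: L0/L1/L2 = C/BDE/- → run C
t=10: L0/L1/L2 = C/BDE/- → run C
t=11: L0/L1/L2 = C/BDE/- → run C
t=12: L0/L1/L2 = -/BDE/- → run B
t=13: L0/L1/L2 = -/BDE/- → run B
t=14: L0/L1/L2 = -/BDE/- → run B
t=15: L0/L1/L2 = -/DE/- → run D
t=16: L0/L1/L2 = -/DE/- → run D
t=17: L0/L1/L2 = -/DE/- → run D
t=18: L0/L1/L2 = -/E/- → run E
t=19: L0/L1/L2 = -/E/- → run E
t=20: L0/L1/L2 = -/E/- → run E
t=21: L0/L1/L2 = -/E/- → run E
t=22: (idle)
t=23: (idle)

context switches = 7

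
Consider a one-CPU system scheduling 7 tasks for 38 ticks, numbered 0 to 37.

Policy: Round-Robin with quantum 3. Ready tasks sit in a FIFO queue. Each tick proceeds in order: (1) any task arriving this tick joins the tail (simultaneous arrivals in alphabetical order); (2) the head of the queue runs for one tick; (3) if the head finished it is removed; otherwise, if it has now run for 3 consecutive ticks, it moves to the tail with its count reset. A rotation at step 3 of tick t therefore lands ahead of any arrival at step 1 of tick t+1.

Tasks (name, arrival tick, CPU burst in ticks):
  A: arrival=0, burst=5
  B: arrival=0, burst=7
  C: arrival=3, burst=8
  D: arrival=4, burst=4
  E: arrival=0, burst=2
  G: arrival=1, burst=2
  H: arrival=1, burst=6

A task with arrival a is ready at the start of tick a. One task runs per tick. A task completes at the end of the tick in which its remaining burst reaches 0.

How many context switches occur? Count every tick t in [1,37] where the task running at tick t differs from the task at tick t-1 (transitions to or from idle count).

t=0: queue=[A,B,E] q_used=0 → run A
t=1: queue=[A,B,E,G,H] q_used=1 → run A
t=2: queue=[A,B,E,G,H] q_used=2 → run A
t=3: queue=[B,E,G,H,A,C] q_used=0 → run B
t=4: queue=[B,E,G,H,A,C,D] q_used=1 → run B
t=5: queue=[B,E,G,H,A,C,D] q_used=2 → run B
t=6: queue=[E,G,H,A,C,D,B] q_used=0 → run E
t=7: queue=[E,G,H,A,C,D,B] q_used=1 → run E
t=8: queue=[G,H,A,C,D,B] q_used=0 → run G
t=9: queue=[G,H,A,C,D,B] q_used=1 → run G
t=10: queue=[H,A,C,D,B] q_used=0 → run H
t=11: queue=[H,A,C,D,B] q_used=1 → run H
t=12: queue=[H,A,C,D,B] q_used=2 → run H
t=13: queue=[A,C,D,B,H] q_used=0 → run A
t=14: queue=[A,C,D,B,H] q_used=1 → run A
t=15: queue=[C,D,B,H] q_used=0 → run C
t=16: queue=[C,D,B,H] q_used=1 → run C
t=17: queue=[C,D,B,H] q_used=2 → run C
t=18: queue=[D,B,H,C] q_used=0 → run D
t=19: queue=[D,B,H,C] q_used=1 → run D
t=20: queue=[D,B,H,C] q_used=2 → run D
t=21: queue=[B,H,C,D] q_used=0 → run B
t=22: queue=[B,H,C,D] q_used=1 → run B
t=23: queue=[B,H,C,D] q_used=2 → run B
t=24: queue=[H,C,D,B] q_used=0 → run H
t=25: queue=[H,C,D,B] q_used=1 → run H
t=26: queue=[H,C,D,B] q_used=2 → run H
t=27: queue=[C,D,B] q_used=0 → run C
t=28: queue=[C,D,B] q_used=1 → run C
t=29: queue=[C,D,B] q_used=2 → run C
t=30: queue=[D,B,C] q_used=0 → run D
t=31: queue=[B,C] q_used=0 → run B
t=32: queue=[C] q_used=0 → run C
t=33: queue=[C] q_used=1 → run C
t=34: (idle)
t=35: (idle)
t=36: (idle)
t=37: (idle)

context switches = 14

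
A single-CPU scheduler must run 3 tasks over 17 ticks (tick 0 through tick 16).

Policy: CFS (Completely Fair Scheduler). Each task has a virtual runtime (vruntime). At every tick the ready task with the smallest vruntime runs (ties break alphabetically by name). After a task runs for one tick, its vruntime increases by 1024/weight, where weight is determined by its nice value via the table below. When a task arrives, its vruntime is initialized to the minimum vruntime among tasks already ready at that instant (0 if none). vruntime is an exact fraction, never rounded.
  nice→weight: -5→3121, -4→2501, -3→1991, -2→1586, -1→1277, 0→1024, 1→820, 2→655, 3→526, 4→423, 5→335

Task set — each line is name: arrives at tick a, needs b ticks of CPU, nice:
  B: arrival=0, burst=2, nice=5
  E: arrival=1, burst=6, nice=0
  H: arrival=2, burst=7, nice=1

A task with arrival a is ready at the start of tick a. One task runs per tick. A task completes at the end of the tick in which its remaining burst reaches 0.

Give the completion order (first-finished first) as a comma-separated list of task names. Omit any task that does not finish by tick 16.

completion order = B, E, H

t=0: vr[B=0] → run B
t=1: vr[B=1024/335 E=1024/335] → run B
t=2: vr[E=1024/335 H=1024/335] → run E
t=3: vr[E=1359/335 H=1024/335] → run H
t=4: vr[E=1359/335 H=59136/13735] → run E
t=5: vr[E=1694/335 H=59136/13735] → run H
t=6: vr[E=1694/335 H=76288/13735] → run E
t=7: vr[E=2029/335 H=76288/13735] → run H
t=8: vr[E=2029/335 H=18688/2747] → run E
t=9: vr[E=2364/335 H=18688/2747] → run H
t=10: vr[E=2364/335 H=110592/13735] → run E
t=11: vr[E=2699/335 H=110592/13735] → run H
t=12: vr[E=2699/335 H=127744/13735] → run E
t=13: vr[H=127744/13735] → run H
t=14: vr[H=144896/13735] → run H
t=15: (idle)
t=16: (idle)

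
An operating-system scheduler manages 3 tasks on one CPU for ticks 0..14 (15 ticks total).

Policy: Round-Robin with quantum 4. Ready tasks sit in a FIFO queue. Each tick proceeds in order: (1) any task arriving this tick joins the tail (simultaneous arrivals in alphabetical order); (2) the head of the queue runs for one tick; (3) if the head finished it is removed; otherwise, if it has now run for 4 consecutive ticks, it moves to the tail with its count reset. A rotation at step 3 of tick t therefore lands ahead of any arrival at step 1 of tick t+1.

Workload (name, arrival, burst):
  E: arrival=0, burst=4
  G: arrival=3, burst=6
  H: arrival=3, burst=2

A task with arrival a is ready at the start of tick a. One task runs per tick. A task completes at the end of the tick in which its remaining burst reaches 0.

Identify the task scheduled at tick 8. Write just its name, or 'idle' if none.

running at tick 8 = H

t=0: queue=[E] q_used=0 → run E
t=1: queue=[E] q_used=1 → run E
t=2: queue=[E] q_used=2 → run E
t=3: queue=[E,G,H] q_used=3 → run E
t=4: queue=[G,H] q_used=0 → run G
t=5: queue=[G,H] q_used=1 → run G
t=6: queue=[G,H] q_used=2 → run G
t=7: queue=[G,H] q_used=3 → run G
t=8: queue=[H,G] q_used=0 → run H
t=9: queue=[H,G] q_used=1 → run H
t=10: queue=[G] q_used=0 → run G
t=11: queue=[G] q_used=1 → run G
t=12: (idle)
t=13: (idle)
t=14: (idle)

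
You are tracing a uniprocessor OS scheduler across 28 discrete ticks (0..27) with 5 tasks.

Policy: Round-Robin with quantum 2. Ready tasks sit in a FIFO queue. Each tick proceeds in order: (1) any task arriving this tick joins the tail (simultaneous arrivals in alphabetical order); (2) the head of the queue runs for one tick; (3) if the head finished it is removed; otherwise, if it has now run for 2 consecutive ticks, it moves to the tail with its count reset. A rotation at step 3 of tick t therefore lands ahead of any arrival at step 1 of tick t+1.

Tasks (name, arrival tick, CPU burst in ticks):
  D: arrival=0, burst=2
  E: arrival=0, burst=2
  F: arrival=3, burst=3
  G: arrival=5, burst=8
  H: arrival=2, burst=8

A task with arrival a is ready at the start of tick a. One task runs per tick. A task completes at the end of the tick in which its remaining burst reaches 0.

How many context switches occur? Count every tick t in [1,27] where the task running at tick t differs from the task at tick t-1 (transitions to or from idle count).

context switches = 12

t=0: queue=[D,E] q_used=0 → run D
t=1: queue=[D,E] q_used=1 → run D
t=2: queue=[E,H] q_used=0 → run E
t=3: queue=[E,H,F] q_used=1 → run E
t=4: queue=[H,F] q_used=0 → run H
t=5: queue=[H,F,G] q_used=1 → run H
t=6: queue=[F,G,H] q_used=0 → run F
t=7: queue=[F,G,H] q_used=1 → run F
t=8: queue=[G,H,F] q_used=0 → run G
t=9: queue=[G,H,F] q_used=1 → run G
t=10: queue=[H,F,G] q_used=0 → run H
t=11: queue=[H,F,G] q_used=1 → run H
t=12: queue=[F,G,H] q_used=0 → run F
t=13: queue=[G,H] q_used=0 → run G
t=14: queue=[G,H] q_used=1 → run G
t=15: queue=[H,G] q_used=0 → run H
t=16: queue=[H,G] q_used=1 → run H
t=17: queue=[G,H] q_used=0 → run G
t=18: queue=[G,H] q_used=1 → run G
t=19: queue=[H,G] q_used=0 → run H
t=20: queue=[H,G] q_used=1 → run H
t=21: queue=[G] q_used=0 → run G
t=22: queue=[G] q_used=1 → run G
t=23: (idle)
t=24: (idle)
t=25: (idle)
t=26: (idle)
t=27: (idle)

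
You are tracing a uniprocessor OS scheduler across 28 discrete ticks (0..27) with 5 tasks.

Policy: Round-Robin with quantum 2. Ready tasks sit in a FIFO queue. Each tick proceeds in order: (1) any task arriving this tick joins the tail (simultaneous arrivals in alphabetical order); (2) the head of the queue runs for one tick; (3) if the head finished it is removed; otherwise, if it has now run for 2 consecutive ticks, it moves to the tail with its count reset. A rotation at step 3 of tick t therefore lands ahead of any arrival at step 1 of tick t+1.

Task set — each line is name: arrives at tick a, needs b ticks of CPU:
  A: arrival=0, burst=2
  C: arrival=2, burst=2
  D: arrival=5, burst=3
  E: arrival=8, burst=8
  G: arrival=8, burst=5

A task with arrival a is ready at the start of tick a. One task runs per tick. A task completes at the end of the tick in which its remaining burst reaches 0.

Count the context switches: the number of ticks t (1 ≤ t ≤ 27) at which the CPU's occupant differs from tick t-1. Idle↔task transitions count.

t=0: queue=[A] q_used=0 → run A
t=1: queue=[A] q_used=1 → run A
t=2: queue=[C] q_used=0 → run C
t=3: queue=[C] q_used=1 → run C
t=4: (idle)
t=5: queue=[D] q_used=0 → run D
t=6: queue=[D] q_used=1 → run D
t=7: queue=[D] q_used=0 → run D
t=8: queue=[E,G] q_used=0 → run E
t=9: queue=[E,G] q_used=1 → run E
t=10: queue=[G,E] q_used=0 → run G
t=11: queue=[G,E] q_used=1 → run G
t=12: queue=[E,G] q_used=0 → run E
t=13: queue=[E,G] q_used=1 → run E
t=14: queue=[G,E] q_used=0 → run G
t=15: queue=[G,E] q_used=1 → run G
t=16: queue=[E,G] q_used=0 → run E
t=17: queue=[E,G] q_used=1 → run E
t=18: queue=[G,E] q_used=0 → run G
t=19: queue=[E] q_used=0 → run E
t=20: queue=[E] q_used=1 → run E
t=21: (idle)
t=22: (idle)
t=23: (idle)
t=24: (idle)
t=25: (idle)
t=26: (idle)
t=27: (idle)

context switches = 11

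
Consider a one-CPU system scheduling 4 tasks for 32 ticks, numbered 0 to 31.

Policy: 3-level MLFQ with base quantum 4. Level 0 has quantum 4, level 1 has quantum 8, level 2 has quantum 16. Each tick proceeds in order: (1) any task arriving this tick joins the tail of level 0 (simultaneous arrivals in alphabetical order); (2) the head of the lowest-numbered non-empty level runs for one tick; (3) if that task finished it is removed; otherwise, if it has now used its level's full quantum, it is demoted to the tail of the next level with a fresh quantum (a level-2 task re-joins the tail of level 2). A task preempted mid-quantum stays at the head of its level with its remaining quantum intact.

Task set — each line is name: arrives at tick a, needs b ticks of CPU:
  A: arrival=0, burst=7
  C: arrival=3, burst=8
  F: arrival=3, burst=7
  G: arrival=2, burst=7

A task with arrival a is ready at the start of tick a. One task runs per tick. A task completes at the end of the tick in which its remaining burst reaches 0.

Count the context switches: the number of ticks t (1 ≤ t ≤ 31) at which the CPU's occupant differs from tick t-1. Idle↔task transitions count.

context switches = 8

t=0: L0/L1/L2 = A/-/- → run A
t=1: L0/L1/L2 = A/-/- → run A
t=2: L0/L1/L2 = AG/-/- → run A
t=3: L0/L1/L2 = AGCF/-/- → run A
t=4: L0/L1/L2 = GCF/A/- → run G
t=5: L0/L1/L2 = GCF/A/- → run G
t=6: L0/L1/L2 = GCF/A/- → run G
t=7: L0/L1/L2 = GCF/A/- → run G
t=8: L0/L1/L2 = CF/AG/- → run C
t=9: L0/L1/L2 = CF/AG/- → run C
t=10: L0/L1/L2 = CF/AG/- → run C
t=11: L0/L1/L2 = CF/AG/- → run C
t=12: L0/L1/L2 = F/AGC/- → run F
t=13: L0/L1/L2 = F/AGC/- → run F
t=14: L0/L1/L2 = F/AGC/- → run F
t=15: L0/L1/L2 = F/AGC/- → run F
t=16: L0/L1/L2 = -/AGCF/- → run A
t=17: L0/L1/L2 = -/AGCF/- → run A
t=18: L0/L1/L2 = -/AGCF/- → run A
t=19: L0/L1/L2 = -/GCF/- → run G
t=20: L0/L1/L2 = -/GCF/- → run G
t=21: L0/L1/L2 = -/GCF/- → run G
t=22: L0/L1/L2 = -/CF/- → run C
t=23: L0/L1/L2 = -/CF/- → run C
t=24: L0/L1/L2 = -/CF/- → run C
t=25: L0/L1/L2 = -/CF/- → run C
t=26: L0/L1/L2 = -/F/- → run F
t=27: L0/L1/L2 = -/F/- → run F
t=28: L0/L1/L2 = -/F/- → run F
t=29: (idle)
t=30: (idle)
t=31: (idle)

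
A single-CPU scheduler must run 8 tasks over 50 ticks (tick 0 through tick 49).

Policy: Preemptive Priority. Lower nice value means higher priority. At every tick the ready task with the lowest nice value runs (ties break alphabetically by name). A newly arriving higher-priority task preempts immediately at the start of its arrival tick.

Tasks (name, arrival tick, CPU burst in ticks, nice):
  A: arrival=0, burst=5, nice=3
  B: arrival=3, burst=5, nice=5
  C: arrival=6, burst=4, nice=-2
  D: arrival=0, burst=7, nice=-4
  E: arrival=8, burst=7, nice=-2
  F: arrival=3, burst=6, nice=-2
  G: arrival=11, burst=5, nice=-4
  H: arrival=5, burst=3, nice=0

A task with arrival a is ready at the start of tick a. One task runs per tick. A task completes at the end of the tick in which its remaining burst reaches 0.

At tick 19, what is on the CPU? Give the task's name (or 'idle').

t=0: ready={A,D} → run D
t=1: ready={A,D} → run D
t=2: ready={A,D} → run D
t=3: ready={A,B,D,F} → run D
t=4: ready={A,B,D,F} → run D
t=5: ready={A,B,D,F,H} → run D
t=6: ready={A,B,C,D,F,H} → run D
t=7: ready={A,B,C,F,H} → run C
t=8: ready={A,B,C,E,F,H} → run C
t=9: ready={A,B,C,E,F,H} → run C
t=10: ready={A,B,C,E,F,H} → run C
t=11: ready={A,B,E,F,G,H} → run G
t=12: ready={A,B,E,F,G,H} → run G
t=13: ready={A,B,E,F,G,H} → run G
t=14: ready={A,B,E,F,G,H} → run G
t=15: ready={A,B,E,F,G,H} → run G
t=16: ready={A,B,E,F,H} → run E
t=17: ready={A,B,E,F,H} → run E
t=18: ready={A,B,E,F,H} → run E
t=19: ready={A,B,E,F,H} → run E
t=20: ready={A,B,E,F,H} → run E
t=21: ready={A,B,E,F,H} → run E
t=22: ready={A,B,E,F,H} → run E
t=23: ready={A,B,F,H} → run F
t=24: ready={A,B,F,H} → run F
t=25: ready={A,B,F,H} → run F
t=26: ready={A,B,F,H} → run F
t=27: ready={A,B,F,H} → run F
t=28: ready={A,B,F,H} → run F
t=29: ready={A,B,H} → run H
t=30: ready={A,B,H} → run H
t=31: ready={A,B,H} → run H
t=32: ready={A,B} → run A
t=33: ready={A,B} → run A
t=34: ready={A,B} → run A
t=35: ready={A,B} → run A
t=36: ready={A,B} → run A
t=37: ready={B} → run B
t=38: ready={B} → run B
t=39: ready={B} → run B
t=40: ready={B} → run B
t=41: ready={B} → run B
t=42: (idle)
t=43: (idle)
t=44: (idle)
t=45: (idle)
t=46: (idle)
t=47: (idle)
t=48: (idle)
t=49: (idle)

running at tick 19 = E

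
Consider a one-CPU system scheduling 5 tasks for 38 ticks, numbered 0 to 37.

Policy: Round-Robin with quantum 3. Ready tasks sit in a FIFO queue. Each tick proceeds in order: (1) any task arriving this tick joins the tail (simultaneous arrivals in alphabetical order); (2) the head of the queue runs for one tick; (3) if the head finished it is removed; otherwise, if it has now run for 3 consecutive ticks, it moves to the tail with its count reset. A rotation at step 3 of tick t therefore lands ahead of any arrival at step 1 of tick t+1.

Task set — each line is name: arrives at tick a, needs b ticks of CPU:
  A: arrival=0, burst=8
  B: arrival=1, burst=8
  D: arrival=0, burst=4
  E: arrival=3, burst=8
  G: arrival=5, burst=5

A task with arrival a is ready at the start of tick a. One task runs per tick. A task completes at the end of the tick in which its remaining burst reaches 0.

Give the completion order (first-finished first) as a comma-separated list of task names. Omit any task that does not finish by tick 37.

completion order = D, A, G, B, E

t=0: queue=[A,D] q_used=0 → run A
t=1: queue=[A,D,B] q_used=1 → run A
t=2: queue=[A,D,B] q_used=2 → run A
t=3: queue=[D,B,A,E] q_used=0 → run D
t=4: queue=[D,B,A,E] q_used=1 → run D
t=5: queue=[D,B,A,E,G] q_used=2 → run D
t=6: queue=[B,A,E,G,D] q_used=0 → run B
t=7: queue=[B,A,E,G,D] q_used=1 → run B
t=8: queue=[B,A,E,G,D] q_used=2 → run B
t=9: queue=[A,E,G,D,B] q_used=0 → run A
t=10: queue=[A,E,G,D,B] q_used=1 → run A
t=11: queue=[A,E,G,D,B] q_used=2 → run A
t=12: queue=[E,G,D,B,A] q_used=0 → run E
t=13: queue=[E,G,D,B,A] q_used=1 → run E
t=14: queue=[E,G,D,B,A] q_used=2 → run E
t=15: queue=[G,D,B,A,E] q_used=0 → run G
t=16: queue=[G,D,B,A,E] q_used=1 → run G
t=17: queue=[G,D,B,A,E] q_used=2 → run G
t=18: queue=[D,B,A,E,G] q_used=0 → run D
t=19: queue=[B,A,E,G] q_used=0 → run B
t=20: queue=[B,A,E,G] q_used=1 → run B
t=21: queue=[B,A,E,G] q_used=2 → run B
t=22: queue=[A,E,G,B] q_used=0 → run A
t=23: queue=[A,E,G,B] q_used=1 → run A
t=24: queue=[E,G,B] q_used=0 → run E
t=25: queue=[E,G,B] q_used=1 → run E
t=26: queue=[E,G,B] q_used=2 → run E
t=27: queue=[G,B,E] q_used=0 → run G
t=28: queue=[G,B,E] q_used=1 → run G
t=29: queue=[B,E] q_used=0 → run B
t=30: queue=[B,E] q_used=1 → run B
t=31: queue=[E] q_used=0 → run E
t=32: queue=[E] q_used=1 → run E
t=33: (idle)
t=34: (idle)
t=35: (idle)
t=36: (idle)
t=37: (idle)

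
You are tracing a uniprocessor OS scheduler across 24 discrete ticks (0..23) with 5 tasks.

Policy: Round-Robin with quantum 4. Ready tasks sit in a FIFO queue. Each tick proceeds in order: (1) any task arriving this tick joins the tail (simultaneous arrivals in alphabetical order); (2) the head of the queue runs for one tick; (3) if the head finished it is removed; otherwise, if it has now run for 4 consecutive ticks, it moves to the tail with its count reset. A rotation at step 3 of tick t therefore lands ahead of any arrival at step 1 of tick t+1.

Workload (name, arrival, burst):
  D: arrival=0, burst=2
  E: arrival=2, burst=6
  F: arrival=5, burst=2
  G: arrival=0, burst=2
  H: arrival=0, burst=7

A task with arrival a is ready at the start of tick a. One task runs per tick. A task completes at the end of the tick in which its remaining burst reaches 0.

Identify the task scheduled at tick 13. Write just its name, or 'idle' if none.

running at tick 13 = F

t=0: queue=[D,G,H] q_used=0 → run D
t=1: queue=[D,G,H] q_used=1 → run D
t=2: queue=[G,H,E] q_used=0 → run G
t=3: queue=[G,H,E] q_used=1 → run G
t=4: queue=[H,E] q_used=0 → run H
t=5: queue=[H,E,F] q_used=1 → run H
t=6: queue=[H,E,F] q_used=2 → run H
t=7: queue=[H,E,F] q_used=3 → run H
t=8: queue=[E,F,H] q_used=0 → run E
t=9: queue=[E,F,H] q_used=1 → run E
t=10: queue=[E,F,H] q_used=2 → run E
t=11: queue=[E,F,H] q_used=3 → run E
t=12: queue=[F,H,E] q_used=0 → run F
t=13: queue=[F,H,E] q_used=1 → run F
t=14: queue=[H,E] q_used=0 → run H
t=15: queue=[H,E] q_used=1 → run H
t=16: queue=[H,E] q_used=2 → run H
t=17: queue=[E] q_used=0 → run E
t=18: queue=[E] q_used=1 → run E
t=19: (idle)
t=20: (idle)
t=21: (idle)
t=22: (idle)
t=23: (idle)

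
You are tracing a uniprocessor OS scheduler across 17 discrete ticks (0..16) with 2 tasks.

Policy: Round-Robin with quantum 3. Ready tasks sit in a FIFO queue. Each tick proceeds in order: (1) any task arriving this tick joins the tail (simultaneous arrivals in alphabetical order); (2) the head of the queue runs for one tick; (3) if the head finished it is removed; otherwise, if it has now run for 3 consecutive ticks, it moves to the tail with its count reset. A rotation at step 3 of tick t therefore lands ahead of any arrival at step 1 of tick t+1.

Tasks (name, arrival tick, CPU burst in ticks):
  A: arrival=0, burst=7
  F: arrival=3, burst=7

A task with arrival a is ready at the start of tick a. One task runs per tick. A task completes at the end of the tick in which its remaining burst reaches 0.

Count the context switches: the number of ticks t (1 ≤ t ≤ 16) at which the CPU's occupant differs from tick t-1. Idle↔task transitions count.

context switches = 4

t=0: queue=[A] q_used=0 → run A
t=1: queue=[A] q_used=1 → run A
t=2: queue=[A] q_used=2 → run A
t=3: queue=[A,F] q_used=0 → run A
t=4: queue=[A,F] q_used=1 → run A
t=5: queue=[A,F] q_used=2 → run A
t=6: queue=[F,A] q_used=0 → run F
t=7: queue=[F,A] q_used=1 → run F
t=8: queue=[F,A] q_used=2 → run F
t=9: queue=[A,F] q_used=0 → run A
t=10: queue=[F] q_used=0 → run F
t=11: queue=[F] q_used=1 → run F
t=12: queue=[F] q_used=2 → run F
t=13: queue=[F] q_used=0 → run F
t=14: (idle)
t=15: (idle)
t=16: (idle)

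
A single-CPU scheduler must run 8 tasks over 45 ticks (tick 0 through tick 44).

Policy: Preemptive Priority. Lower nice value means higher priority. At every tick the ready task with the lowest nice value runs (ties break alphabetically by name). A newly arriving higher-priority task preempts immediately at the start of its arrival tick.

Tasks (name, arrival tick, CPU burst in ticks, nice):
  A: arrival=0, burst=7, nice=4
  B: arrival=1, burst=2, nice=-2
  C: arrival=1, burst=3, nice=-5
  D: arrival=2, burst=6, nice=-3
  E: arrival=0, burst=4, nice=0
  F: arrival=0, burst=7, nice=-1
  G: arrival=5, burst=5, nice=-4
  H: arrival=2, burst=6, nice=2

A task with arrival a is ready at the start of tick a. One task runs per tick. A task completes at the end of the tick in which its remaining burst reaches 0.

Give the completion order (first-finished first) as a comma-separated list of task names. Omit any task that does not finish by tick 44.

t=0: ready={A,E,F} → run F
t=1: ready={A,B,C,E,F} → run C
t=2: ready={A,B,C,D,E,F,H} → run C
t=3: ready={A,B,C,D,E,F,H} → run C
t=4: ready={A,B,D,E,F,H} → run D
t=5: ready={A,B,D,E,F,G,H} → run G
t=6: ready={A,B,D,E,F,G,H} → run G
t=7: ready={A,B,D,E,F,G,H} → run G
t=8: ready={A,B,D,E,F,G,H} → run G
t=9: ready={A,B,D,E,F,G,H} → run G
t=10: ready={A,B,D,E,F,H} → run D
t=11: ready={A,B,D,E,F,H} → run D
t=12: ready={A,B,D,E,F,H} → run D
t=13: ready={A,B,D,E,F,H} → run D
t=14: ready={A,B,D,E,F,H} → run D
t=15: ready={A,B,E,F,H} → run B
t=16: ready={A,B,E,F,H} → run B
t=17: ready={A,E,F,H} → run F
t=18: ready={A,E,F,H} → run F
t=19: ready={A,E,F,H} → run F
t=20: ready={A,E,F,H} → run F
t=21: ready={A,E,F,H} → run F
t=22: ready={A,E,F,H} → run F
t=23: ready={A,E,H} → run E
t=24: ready={A,E,H} → run E
t=25: ready={A,E,H} → run E
t=26: ready={A,E,H} → run E
t=27: ready={A,H} → run H
t=28: ready={A,H} → run H
t=29: ready={A,H} → run H
t=30: ready={A,H} → run H
t=31: ready={A,H} → run H
t=32: ready={A,H} → run H
t=33: ready={A} → run A
t=34: ready={A} → run A
t=35: ready={A} → run A
t=36: ready={A} → run A
t=37: ready={A} → run A
t=38: ready={A} → run A
t=39: ready={A} → run A
t=40: (idle)
t=41: (idle)
t=42: (idle)
t=43: (idle)
t=44: (idle)

completion order = C, G, D, B, F, E, H, A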